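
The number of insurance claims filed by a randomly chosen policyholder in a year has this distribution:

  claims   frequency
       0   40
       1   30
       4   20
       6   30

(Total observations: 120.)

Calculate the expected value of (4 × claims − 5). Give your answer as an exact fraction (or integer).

14/3

Total = 120, so P(claims=0) = 40/120, etc.
E[4x-5] = (1/3)·(-5) + (1/4)·(-1) + (1/6)·11 + (1/4)·19
     = 14/3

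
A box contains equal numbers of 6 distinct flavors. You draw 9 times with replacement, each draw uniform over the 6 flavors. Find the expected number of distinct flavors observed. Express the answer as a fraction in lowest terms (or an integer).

8124571/1679616

Let Xⱼ=1 if type j appears at least once. P(Xⱼ=1) = 1 − ((6−1)/6)^9 = 8124571/10077696.
E[#distinct] = 6·8124571/10077696 = 8124571/1679616.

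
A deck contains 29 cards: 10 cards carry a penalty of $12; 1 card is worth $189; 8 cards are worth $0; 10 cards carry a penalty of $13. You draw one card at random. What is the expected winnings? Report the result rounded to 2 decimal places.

E[payout] = (10/29)·(-12) + (1/29)·189 + (8/29)·0 + (10/29)·(-13) = -61/29
≈ -$2.10

-$2.10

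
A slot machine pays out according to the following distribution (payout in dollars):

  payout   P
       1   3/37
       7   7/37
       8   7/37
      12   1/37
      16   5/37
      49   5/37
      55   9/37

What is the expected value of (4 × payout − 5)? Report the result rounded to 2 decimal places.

E[4x-5] = (3/37)·(-1) + (7/37)·23 + (7/37)·27 + (1/37)·43 + (5/37)·59 + (5/37)·191 + (9/37)·215
     = 3575/37 ≈ 96.62

96.62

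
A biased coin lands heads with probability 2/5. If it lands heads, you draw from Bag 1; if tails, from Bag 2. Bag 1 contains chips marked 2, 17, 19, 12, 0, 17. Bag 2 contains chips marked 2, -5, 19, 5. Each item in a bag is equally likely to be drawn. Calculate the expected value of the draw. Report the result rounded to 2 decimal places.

E[X | Bag 1] = (2 + 17 + 19 + 12 + 0 + 17)/6 = 67/6
E[X | Bag 2] = (2 − 5 + 19 + 5)/4 = 21/4
E[X] = (2/5)·67/6 + (3/5)·21/4 = 457/60 ≈ 7.62

7.62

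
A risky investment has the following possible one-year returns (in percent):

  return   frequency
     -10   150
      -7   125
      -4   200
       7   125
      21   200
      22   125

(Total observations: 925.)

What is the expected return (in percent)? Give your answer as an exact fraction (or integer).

186/37

Total = 925, so P(return=-10) = 150/925, etc.
E[X] = (6/37)·(-10) + (5/37)·(-7) + (8/37)·(-4) + (5/37)·7 + (8/37)·21 + (5/37)·22
     = 186/37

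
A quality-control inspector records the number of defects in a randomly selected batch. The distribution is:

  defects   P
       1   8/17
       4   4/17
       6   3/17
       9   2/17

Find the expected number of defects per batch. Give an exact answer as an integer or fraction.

60/17

E[X] = (8/17)·1 + (4/17)·4 + (3/17)·6 + (2/17)·9
     = 60/17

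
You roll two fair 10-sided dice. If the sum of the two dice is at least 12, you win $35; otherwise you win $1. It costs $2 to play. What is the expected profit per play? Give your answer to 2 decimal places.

E[payout] = (11/20)·1 + (9/20)·35 = 163/10
Expected profit = 163/10 − 2 = 143/10 ≈ $14.30

$14.30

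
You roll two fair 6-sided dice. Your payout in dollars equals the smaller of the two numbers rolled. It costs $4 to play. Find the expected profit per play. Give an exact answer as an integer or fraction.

-53/36 dollars

Distribution of the smaller of the two numbers rolled: 1 w.p. 11/36, 2 w.p. 1/4, 3 w.p. 7/36, 4 w.p. 5/36, 5 w.p. 1/12, 6 w.p. 1/36
E[payout] = (11/36)·1 + (1/4)·2 + (7/36)·3 + (5/36)·4 + (1/12)·5 + (1/36)·6 = 91/36
Expected profit = 91/36 − 4 = -53/36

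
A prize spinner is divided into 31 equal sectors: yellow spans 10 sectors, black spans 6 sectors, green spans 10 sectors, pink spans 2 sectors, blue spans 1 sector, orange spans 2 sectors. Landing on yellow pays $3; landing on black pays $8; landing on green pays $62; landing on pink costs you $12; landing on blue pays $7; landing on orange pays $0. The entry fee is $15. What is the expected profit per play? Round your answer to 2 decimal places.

$6.97

E[payout] = (10/31)·3 + (6/31)·8 + (10/31)·62 + (2/31)·(-12) + (1/31)·7 + (2/31)·0 = 681/31
Expected profit = 681/31 − 15 = 216/31 ≈ $6.97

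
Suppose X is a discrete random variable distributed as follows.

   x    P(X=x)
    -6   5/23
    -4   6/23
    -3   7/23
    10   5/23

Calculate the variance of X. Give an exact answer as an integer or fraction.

E[X] = (5/23)·(-6) + (6/23)·(-4) + (7/23)·(-3) + (5/23)·10 = -25/23
E[X²] = (5/23)·36 + (6/23)·16 + (7/23)·9 + (5/23)·100 = 839/23
Var(X) = 839/23 − (-25/23)² = 18672/529

18672/529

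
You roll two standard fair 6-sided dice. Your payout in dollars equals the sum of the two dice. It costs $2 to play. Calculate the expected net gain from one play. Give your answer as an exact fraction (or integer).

Distribution of the sum of the two dice: 2 w.p. 1/36, 3 w.p. 1/18, 4 w.p. 1/12, 5 w.p. 1/9, 6 w.p. 5/36, 7 w.p. 1/6, …
E[payout] = (1/36)·2 + (1/18)·3 + (1/12)·4 + (1/9)·5 + (5/36)·6 + (1/6)·7 + (5/36)·8 + (1/9)·9 + (1/12)·10 + (1/18)·11 + (1/36)·12 = 7
Expected profit = 7 − 2 = 5

$5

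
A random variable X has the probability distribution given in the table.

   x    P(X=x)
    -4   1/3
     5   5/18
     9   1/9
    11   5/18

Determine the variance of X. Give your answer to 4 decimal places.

E[X] = (1/3)·(-4) + (5/18)·5 + (1/9)·9 + (5/18)·11 = 37/9
E[X²] = (1/3)·16 + (5/18)·25 + (1/9)·81 + (5/18)·121 = 494/9
Var(X) = 494/9 − (37/9)² = 3077/81 ≈ 37.9877

37.9877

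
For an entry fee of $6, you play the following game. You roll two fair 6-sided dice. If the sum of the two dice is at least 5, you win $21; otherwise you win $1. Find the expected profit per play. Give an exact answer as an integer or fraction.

E[payout] = (1/6)·1 + (5/6)·21 = 53/3
Expected profit = 53/3 − 6 = 35/3

35/3 dollars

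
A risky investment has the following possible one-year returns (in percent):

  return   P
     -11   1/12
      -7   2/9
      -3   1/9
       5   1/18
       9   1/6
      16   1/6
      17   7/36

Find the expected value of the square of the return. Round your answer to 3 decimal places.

135.722

E[X²] = (1/12)·121 + (2/9)·49 + (1/9)·9 + (1/18)·25 + (1/6)·81 + (1/6)·256 + (7/36)·289
     = 2443/18 ≈ 135.722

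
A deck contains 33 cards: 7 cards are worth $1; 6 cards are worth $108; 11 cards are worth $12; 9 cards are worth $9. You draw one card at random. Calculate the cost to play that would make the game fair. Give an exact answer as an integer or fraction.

E[payout] = (7/33)·1 + (6/33)·108 + (11/33)·12 + (9/33)·9 = 868/33
Fair fee = E[payout] = 868/33

868/33 dollars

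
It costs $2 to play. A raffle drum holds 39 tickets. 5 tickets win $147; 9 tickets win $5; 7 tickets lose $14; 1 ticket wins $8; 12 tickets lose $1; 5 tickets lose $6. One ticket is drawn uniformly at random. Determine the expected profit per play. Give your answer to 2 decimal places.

$14.62

E[payout] = (5/39)·147 + (9/39)·5 + (7/39)·(-14) + (1/39)·8 + (12/39)·(-1) + (5/39)·(-6) = 216/13
Expected profit = 216/13 − 2 = 190/13 ≈ $14.62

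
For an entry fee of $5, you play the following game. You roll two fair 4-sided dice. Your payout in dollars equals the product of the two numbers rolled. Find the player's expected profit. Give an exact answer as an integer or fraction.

5/4 dollars

Distribution of the product of the two numbers rolled: 1 w.p. 1/16, 2 w.p. 1/8, 3 w.p. 1/8, 4 w.p. 3/16, 6 w.p. 1/8, 8 w.p. 1/8, …
E[payout] = (1/16)·1 + (1/8)·2 + (1/8)·3 + (3/16)·4 + (1/8)·6 + (1/8)·8 + (1/16)·9 + (1/8)·12 + (1/16)·16 = 25/4
Expected profit = 25/4 − 5 = 5/4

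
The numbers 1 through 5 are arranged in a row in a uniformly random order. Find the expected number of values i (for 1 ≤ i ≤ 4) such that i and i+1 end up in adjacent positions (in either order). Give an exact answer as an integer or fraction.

For each i ∈ {1,…,4}, let Xᵢ = 1 if i and i+1 are adjacent. P(Xᵢ=1) = 2·(5−1)!/5! = 2/5.
By linearity, E[ΣXᵢ] = (4)·(2/5) = 8/5.

8/5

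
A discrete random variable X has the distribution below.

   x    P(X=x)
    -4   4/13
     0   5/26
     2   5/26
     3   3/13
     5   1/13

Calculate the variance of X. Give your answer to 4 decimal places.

9.6391

E[X] = (4/13)·(-4) + (5/26)·0 + (5/26)·2 + (3/13)·3 + (1/13)·5 = 3/13
E[X²] = (4/13)·16 + (5/26)·0 + (5/26)·4 + (3/13)·9 + (1/13)·25 = 126/13
Var(X) = 126/13 − (3/13)² = 1629/169 ≈ 9.6391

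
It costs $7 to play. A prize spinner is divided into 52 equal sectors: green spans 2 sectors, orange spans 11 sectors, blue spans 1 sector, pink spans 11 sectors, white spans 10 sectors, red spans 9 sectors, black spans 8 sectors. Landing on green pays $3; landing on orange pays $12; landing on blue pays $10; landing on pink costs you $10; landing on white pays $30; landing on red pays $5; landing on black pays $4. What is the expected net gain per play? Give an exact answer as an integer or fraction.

51/52 dollars

E[payout] = (2/52)·3 + (11/52)·12 + (1/52)·10 + (11/52)·(-10) + (10/52)·30 + (9/52)·5 + (8/52)·4 = 415/52
Expected profit = 415/52 − 7 = 51/52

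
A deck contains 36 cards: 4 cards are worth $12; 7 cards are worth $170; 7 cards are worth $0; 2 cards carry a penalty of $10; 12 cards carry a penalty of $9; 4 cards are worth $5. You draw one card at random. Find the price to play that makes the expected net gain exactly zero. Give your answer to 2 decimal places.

E[payout] = (4/36)·12 + (7/36)·170 + (7/36)·0 + (2/36)·(-10) + (12/36)·(-9) + (4/36)·5 = 565/18
Fair fee = E[payout] = 565/18 ≈ $31.39

$31.39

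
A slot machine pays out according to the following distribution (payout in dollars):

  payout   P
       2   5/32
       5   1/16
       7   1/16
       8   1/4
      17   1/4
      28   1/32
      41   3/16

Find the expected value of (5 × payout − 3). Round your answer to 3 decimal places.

E[5x-3] = (5/32)·7 + (1/16)·22 + (1/16)·32 + (1/4)·37 + (1/4)·82 + (1/32)·137 + (3/16)·202
     = 611/8 ≈ 76.375

76.375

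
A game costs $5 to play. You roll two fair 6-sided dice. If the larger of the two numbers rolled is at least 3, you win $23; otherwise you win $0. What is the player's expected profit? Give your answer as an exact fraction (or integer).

139/9 dollars

E[payout] = (1/9)·0 + (8/9)·23 = 184/9
Expected profit = 184/9 − 5 = 139/9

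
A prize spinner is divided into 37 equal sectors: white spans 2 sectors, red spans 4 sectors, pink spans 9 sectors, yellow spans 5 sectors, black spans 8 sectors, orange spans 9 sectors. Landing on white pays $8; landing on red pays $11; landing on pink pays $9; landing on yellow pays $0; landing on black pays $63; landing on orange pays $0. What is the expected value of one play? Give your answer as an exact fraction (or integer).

645/37 dollars

E[payout] = (2/37)·8 + (4/37)·11 + (9/37)·9 + (5/37)·0 + (8/37)·63 + (9/37)·0 = 645/37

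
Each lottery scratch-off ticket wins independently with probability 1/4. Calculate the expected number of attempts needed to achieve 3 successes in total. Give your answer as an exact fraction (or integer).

By linearity (sum of 3 independent geometric waits), E[trials] = 3/p = 3/(1/4) = 12.

12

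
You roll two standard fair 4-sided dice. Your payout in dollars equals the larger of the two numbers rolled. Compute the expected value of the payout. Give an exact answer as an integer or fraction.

Distribution of the larger of the two numbers rolled: 1 w.p. 1/16, 2 w.p. 3/16, 3 w.p. 5/16, 4 w.p. 7/16
E[payout] = (1/16)·1 + (3/16)·2 + (5/16)·3 + (7/16)·4 = 25/8

25/8 dollars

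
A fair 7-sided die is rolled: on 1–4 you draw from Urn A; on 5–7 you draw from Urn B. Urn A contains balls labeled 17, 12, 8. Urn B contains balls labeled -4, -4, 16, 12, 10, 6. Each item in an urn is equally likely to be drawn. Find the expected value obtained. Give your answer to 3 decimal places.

9.619

E[X | Urn A] = (17 + 12 + 8)/3 = 37/3
E[X | Urn B] = (-4 − 4 + 16 + 12 + 10 + 6)/6 = 6
E[X] = (4/7)·37/3 + (3/7)·6 = 202/21 ≈ 9.619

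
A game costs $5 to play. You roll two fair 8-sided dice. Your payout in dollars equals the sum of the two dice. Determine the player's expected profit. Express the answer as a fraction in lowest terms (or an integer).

Distribution of the sum of the two dice: 2 w.p. 1/64, 3 w.p. 1/32, 4 w.p. 3/64, 5 w.p. 1/16, 6 w.p. 5/64, 7 w.p. 3/32, …
E[payout] = (1/64)·2 + (1/32)·3 + (3/64)·4 + (1/16)·5 + (5/64)·6 + (3/32)·7 + (7/64)·8 + (1/8)·9 + (7/64)·10 + (3/32)·11 + (5/64)·12 + (1/16)·13 + (3/64)·14 + (1/32)·15 + (1/64)·16 = 9
Expected profit = 9 − 5 = 4

$4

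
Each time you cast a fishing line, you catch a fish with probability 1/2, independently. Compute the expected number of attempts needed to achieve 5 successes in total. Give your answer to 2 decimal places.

10.00

By linearity (sum of 5 independent geometric waits), E[trials] = 5/p = 5/(1/2) = 10.
≈ 10.00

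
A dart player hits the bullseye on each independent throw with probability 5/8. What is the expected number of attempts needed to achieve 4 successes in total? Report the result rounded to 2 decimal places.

6.40

By linearity (sum of 4 independent geometric waits), E[trials] = 4/p = 4/(5/8) = 32/5.
≈ 6.40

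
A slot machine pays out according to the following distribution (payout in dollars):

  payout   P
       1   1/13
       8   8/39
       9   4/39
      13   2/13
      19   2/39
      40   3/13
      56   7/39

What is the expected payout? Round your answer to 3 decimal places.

$24.897

E[X] = (1/13)·1 + (8/39)·8 + (4/39)·9 + (2/13)·13 + (2/39)·19 + (3/13)·40 + (7/39)·56
     = 971/39 ≈ 24.897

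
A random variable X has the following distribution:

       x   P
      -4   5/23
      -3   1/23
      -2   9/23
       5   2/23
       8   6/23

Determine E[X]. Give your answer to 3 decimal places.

E[X] = (5/23)·(-4) + (1/23)·(-3) + (9/23)·(-2) + (2/23)·5 + (6/23)·8
     = 17/23 ≈ 0.739

0.739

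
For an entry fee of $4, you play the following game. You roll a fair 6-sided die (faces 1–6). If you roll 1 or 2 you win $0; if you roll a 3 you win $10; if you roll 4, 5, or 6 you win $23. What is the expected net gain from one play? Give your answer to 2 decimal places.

E[payout] = (1/3)·0 + (1/6)·10 + (1/2)·23 = 79/6
Expected profit = 79/6 − 4 = 55/6 ≈ $9.17

$9.17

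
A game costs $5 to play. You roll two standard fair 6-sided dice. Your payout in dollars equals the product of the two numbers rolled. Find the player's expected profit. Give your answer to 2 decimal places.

$7.25

Distribution of the product of the two numbers rolled: 1 w.p. 1/36, 2 w.p. 1/18, 3 w.p. 1/18, 4 w.p. 1/12, 5 w.p. 1/18, 6 w.p. 1/9, …
E[payout] = (1/36)·1 + (1/18)·2 + (1/18)·3 + (1/12)·4 + (1/18)·5 + (1/9)·6 + (1/18)·8 + (1/36)·9 + (1/18)·10 + (1/9)·12 + (1/18)·15 + (1/36)·16 + (1/18)·18 + (1/18)·20 + (1/18)·24 + (1/36)·25 + (1/18)·30 + (1/36)·36 = 49/4
Expected profit = 49/4 − 5 = 29/4 ≈ $7.25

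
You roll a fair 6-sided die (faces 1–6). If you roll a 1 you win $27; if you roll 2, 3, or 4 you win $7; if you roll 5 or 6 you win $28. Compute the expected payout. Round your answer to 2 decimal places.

E[payout] = (1/2)·7 + (1/6)·27 + (1/3)·28 = 52/3
≈ $17.33

$17.33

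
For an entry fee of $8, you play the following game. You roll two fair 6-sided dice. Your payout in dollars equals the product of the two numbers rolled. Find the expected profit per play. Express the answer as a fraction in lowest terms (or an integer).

17/4 dollars

Distribution of the product of the two numbers rolled: 1 w.p. 1/36, 2 w.p. 1/18, 3 w.p. 1/18, 4 w.p. 1/12, 5 w.p. 1/18, 6 w.p. 1/9, …
E[payout] = (1/36)·1 + (1/18)·2 + (1/18)·3 + (1/12)·4 + (1/18)·5 + (1/9)·6 + (1/18)·8 + (1/36)·9 + (1/18)·10 + (1/9)·12 + (1/18)·15 + (1/36)·16 + (1/18)·18 + (1/18)·20 + (1/18)·24 + (1/36)·25 + (1/18)·30 + (1/36)·36 = 49/4
Expected profit = 49/4 − 8 = 17/4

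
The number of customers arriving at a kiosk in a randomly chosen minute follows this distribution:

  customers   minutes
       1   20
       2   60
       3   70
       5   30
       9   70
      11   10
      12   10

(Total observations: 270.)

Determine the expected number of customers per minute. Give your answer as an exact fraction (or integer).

Total = 270, so P(customers=1) = 20/270, etc.
E[X] = (2/27)·1 + (2/9)·2 + (7/27)·3 + (1/9)·5 + (7/27)·9 + (1/27)·11 + (1/27)·12
     = 136/27

136/27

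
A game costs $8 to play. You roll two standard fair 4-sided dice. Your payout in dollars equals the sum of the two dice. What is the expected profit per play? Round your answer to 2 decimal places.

-$3.00

Distribution of the sum of the two dice: 2 w.p. 1/16, 3 w.p. 1/8, 4 w.p. 3/16, 5 w.p. 1/4, 6 w.p. 3/16, 7 w.p. 1/8, …
E[payout] = (1/16)·2 + (1/8)·3 + (3/16)·4 + (1/4)·5 + (3/16)·6 + (1/8)·7 + (1/16)·8 = 5
Expected profit = 5 − 8 = -3 ≈ -$3.00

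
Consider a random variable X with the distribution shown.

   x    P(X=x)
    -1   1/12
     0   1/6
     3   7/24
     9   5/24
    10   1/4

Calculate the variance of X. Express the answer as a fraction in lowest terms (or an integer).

E[X] = (1/12)·(-1) + (1/6)·0 + (7/24)·3 + (5/24)·9 + (1/4)·10 = 31/6
E[X²] = (1/12)·1 + (1/6)·0 + (7/24)·9 + (5/24)·81 + (1/4)·100 = 535/12
Var(X) = 535/12 − (31/6)² = 161/9

161/9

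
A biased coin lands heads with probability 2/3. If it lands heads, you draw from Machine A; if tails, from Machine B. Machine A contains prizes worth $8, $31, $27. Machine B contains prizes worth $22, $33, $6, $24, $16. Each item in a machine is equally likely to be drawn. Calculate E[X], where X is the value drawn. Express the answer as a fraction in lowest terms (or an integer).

E[X | Machine A] = (8 + 31 + 27)/3 = 22
E[X | Machine B] = (22 + 33 + 6 + 24 + 16)/5 = 101/5
E[X] = (2/3)·22 + (1/3)·101/5 = 107/5

107/5 dollars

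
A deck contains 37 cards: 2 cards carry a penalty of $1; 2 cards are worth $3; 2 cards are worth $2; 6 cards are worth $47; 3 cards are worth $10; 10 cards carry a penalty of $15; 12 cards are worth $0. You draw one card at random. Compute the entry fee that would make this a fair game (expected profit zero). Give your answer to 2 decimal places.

E[payout] = (2/37)·(-1) + (2/37)·3 + (2/37)·2 + (6/37)·47 + (3/37)·10 + (10/37)·(-15) + (12/37)·0 = 170/37
Fair fee = E[payout] = 170/37 ≈ $4.59

$4.59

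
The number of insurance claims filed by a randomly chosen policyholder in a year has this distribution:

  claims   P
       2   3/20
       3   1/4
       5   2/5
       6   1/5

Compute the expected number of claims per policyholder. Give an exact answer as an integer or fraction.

E[X] = (3/20)·2 + (1/4)·3 + (2/5)·5 + (1/5)·6
     = 17/4

17/4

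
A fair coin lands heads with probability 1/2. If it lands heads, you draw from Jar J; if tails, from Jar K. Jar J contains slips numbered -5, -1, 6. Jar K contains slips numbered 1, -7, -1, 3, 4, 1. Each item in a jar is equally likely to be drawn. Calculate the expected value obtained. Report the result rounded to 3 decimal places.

0.083

E[X | Jar J] = (-5 − 1 + 6)/3 = 0
E[X | Jar K] = (1 − 7 − 1 + 3 + 4 + 1)/6 = 1/6
E[X] = (1/2)·0 + (1/2)·1/6 = 1/12 ≈ 0.083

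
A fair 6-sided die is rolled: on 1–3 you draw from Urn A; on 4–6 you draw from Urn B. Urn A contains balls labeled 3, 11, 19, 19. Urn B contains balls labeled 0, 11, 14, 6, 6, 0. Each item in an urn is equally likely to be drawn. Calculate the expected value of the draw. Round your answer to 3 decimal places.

E[X | Urn A] = (3 + 11 + 19 + 19)/4 = 13
E[X | Urn B] = (0 + 11 + 14 + 6 + 6 + 0)/6 = 37/6
E[X] = (1/2)·13 + (1/2)·37/6 = 115/12 ≈ 9.583

9.583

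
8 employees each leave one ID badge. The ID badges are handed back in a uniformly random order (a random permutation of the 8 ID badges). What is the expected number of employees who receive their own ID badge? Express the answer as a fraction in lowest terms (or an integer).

1

Let Xᵢ = 1 if person i gets their own ID badge. For each i, P(Xᵢ=1) = 1/8.
By linearity of expectation, E[X₁+…+X_8] = 8·(1/8) = 1.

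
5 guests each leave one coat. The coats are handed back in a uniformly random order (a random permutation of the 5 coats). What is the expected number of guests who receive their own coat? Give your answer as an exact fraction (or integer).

Let Xᵢ = 1 if person i gets their own coat. For each i, P(Xᵢ=1) = 1/5.
By linearity of expectation, E[X₁+…+X_5] = 5·(1/5) = 1.

1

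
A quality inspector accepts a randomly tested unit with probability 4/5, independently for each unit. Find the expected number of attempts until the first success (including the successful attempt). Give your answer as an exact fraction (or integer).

5/4

For a geometric distribution, E[trials] = 1/p = 1/(4/5) = 5/4.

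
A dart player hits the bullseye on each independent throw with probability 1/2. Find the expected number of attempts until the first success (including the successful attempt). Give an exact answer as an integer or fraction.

2

For a geometric distribution, E[trials] = 1/p = 1/(1/2) = 2.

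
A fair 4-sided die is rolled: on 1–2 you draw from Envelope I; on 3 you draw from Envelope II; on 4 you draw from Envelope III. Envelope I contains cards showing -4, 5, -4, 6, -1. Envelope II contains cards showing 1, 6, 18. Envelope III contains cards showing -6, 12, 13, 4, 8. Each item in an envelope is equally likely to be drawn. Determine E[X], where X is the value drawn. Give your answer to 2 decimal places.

3.83

E[X | Envelope I] = (-4 + 5 − 4 + 6 − 1)/5 = 2/5
E[X | Envelope II] = (1 + 6 + 18)/3 = 25/3
E[X | Envelope III] = (-6 + 12 + 13 + 4 + 8)/5 = 31/5
E[X] = (1/2)·2/5 + (1/4)·25/3 + (1/4)·31/5 = 23/6 ≈ 3.83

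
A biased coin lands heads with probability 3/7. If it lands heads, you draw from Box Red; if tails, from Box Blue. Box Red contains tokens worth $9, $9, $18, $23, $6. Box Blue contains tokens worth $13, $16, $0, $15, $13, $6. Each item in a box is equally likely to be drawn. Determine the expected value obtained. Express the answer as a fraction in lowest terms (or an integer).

E[X | Box Red] = (9 + 9 + 18 + 23 + 6)/5 = 13
E[X | Box Blue] = (13 + 16 + 0 + 15 + 13 + 6)/6 = 21/2
E[X] = (3/7)·13 + (4/7)·21/2 = 81/7

81/7 dollars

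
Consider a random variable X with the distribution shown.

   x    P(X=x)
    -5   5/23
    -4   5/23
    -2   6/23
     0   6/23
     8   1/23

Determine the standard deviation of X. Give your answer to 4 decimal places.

E[X] = -49/23, E[X²] = 293/23
Var(X) = E[X²] − (E[X])² = 293/23 − 2401/529 = 4338/529
SD(X) = √(4338/529) ≈ 2.8636

2.8636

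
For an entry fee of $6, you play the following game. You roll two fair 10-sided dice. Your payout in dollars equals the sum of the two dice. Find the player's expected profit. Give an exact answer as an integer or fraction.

$5

Distribution of the sum of the two dice: 2 w.p. 1/100, 3 w.p. 1/50, 4 w.p. 3/100, 5 w.p. 1/25, 6 w.p. 1/20, 7 w.p. 3/50, …
E[payout] = (1/100)·2 + (1/50)·3 + (3/100)·4 + (1/25)·5 + (1/20)·6 + (3/50)·7 + (7/100)·8 + (2/25)·9 + (9/100)·10 + (1/10)·11 + (9/100)·12 + (2/25)·13 + (7/100)·14 + (3/50)·15 + (1/20)·16 + (1/25)·17 + (3/100)·18 + (1/50)·19 + (1/100)·20 = 11
Expected profit = 11 − 6 = 5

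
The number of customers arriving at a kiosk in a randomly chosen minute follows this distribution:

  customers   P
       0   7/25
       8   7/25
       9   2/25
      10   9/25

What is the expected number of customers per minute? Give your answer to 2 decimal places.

E[X] = (7/25)·0 + (7/25)·8 + (2/25)·9 + (9/25)·10
     = 164/25 ≈ 6.56

6.56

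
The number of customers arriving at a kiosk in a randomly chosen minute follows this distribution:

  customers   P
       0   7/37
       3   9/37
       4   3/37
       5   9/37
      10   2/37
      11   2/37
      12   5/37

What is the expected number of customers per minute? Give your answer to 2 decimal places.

5.03

E[X] = (7/37)·0 + (9/37)·3 + (3/37)·4 + (9/37)·5 + (2/37)·10 + (2/37)·11 + (5/37)·12
     = 186/37 ≈ 5.03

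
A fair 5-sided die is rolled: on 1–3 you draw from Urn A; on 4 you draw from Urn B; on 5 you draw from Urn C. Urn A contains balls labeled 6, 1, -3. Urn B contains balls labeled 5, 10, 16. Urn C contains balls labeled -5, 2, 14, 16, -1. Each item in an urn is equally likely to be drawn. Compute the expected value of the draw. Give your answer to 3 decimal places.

3.907

E[X | Urn A] = (6 + 1 − 3)/3 = 4/3
E[X | Urn B] = (5 + 10 + 16)/3 = 31/3
E[X | Urn C] = (-5 + 2 + 14 + 16 − 1)/5 = 26/5
E[X] = (3/5)·4/3 + (1/5)·31/3 + (1/5)·26/5 = 293/75 ≈ 3.907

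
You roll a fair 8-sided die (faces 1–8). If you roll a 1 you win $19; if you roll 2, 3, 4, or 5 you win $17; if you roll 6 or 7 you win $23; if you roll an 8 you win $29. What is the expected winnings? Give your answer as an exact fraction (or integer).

E[payout] = (1/2)·17 + (1/8)·19 + (1/4)·23 + (1/8)·29 = 81/4

81/4 dollars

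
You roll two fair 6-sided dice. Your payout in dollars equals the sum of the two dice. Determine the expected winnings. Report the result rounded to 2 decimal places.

Distribution of the sum of the two dice: 2 w.p. 1/36, 3 w.p. 1/18, 4 w.p. 1/12, 5 w.p. 1/9, 6 w.p. 5/36, 7 w.p. 1/6, …
E[payout] = (1/36)·2 + (1/18)·3 + (1/12)·4 + (1/9)·5 + (5/36)·6 + (1/6)·7 + (5/36)·8 + (1/9)·9 + (1/12)·10 + (1/18)·11 + (1/36)·12 = 7
≈ $7.00

$7.00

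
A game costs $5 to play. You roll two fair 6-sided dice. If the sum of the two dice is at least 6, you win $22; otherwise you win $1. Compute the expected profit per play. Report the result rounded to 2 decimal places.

E[payout] = (5/18)·1 + (13/18)·22 = 97/6
Expected profit = 97/6 − 5 = 67/6 ≈ $11.17

$11.17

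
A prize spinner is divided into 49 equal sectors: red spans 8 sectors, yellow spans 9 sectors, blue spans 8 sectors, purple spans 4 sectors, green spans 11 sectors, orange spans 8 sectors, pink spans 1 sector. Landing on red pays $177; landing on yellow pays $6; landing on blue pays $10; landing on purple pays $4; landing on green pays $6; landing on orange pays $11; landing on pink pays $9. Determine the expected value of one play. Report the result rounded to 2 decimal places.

$35.29

E[payout] = (8/49)·177 + (9/49)·6 + (8/49)·10 + (4/49)·4 + (11/49)·6 + (8/49)·11 + (1/49)·9 = 247/7
≈ $35.29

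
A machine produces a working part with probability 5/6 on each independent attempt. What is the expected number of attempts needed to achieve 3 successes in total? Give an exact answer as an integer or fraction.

By linearity (sum of 3 independent geometric waits), E[trials] = 3/p = 3/(5/6) = 18/5.

18/5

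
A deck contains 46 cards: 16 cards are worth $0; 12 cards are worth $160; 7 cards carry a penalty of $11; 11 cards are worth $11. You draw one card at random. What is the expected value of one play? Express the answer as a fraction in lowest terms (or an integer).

982/23 dollars

E[payout] = (16/46)·0 + (12/46)·160 + (7/46)·(-11) + (11/46)·11 = 982/23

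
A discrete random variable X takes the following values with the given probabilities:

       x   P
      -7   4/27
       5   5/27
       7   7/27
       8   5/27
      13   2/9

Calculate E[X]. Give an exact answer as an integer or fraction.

E[X] = (4/27)·(-7) + (5/27)·5 + (7/27)·7 + (5/27)·8 + (2/9)·13
     = 164/27

164/27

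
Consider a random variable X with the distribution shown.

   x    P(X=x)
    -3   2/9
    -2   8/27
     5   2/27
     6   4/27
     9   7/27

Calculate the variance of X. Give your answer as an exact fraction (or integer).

700/27

E[X] = (2/9)·(-3) + (8/27)·(-2) + (2/27)·5 + (4/27)·6 + (7/27)·9 = 7/3
E[X²] = (2/9)·9 + (8/27)·4 + (2/27)·25 + (4/27)·36 + (7/27)·81 = 847/27
Var(X) = 847/27 − (7/3)² = 700/27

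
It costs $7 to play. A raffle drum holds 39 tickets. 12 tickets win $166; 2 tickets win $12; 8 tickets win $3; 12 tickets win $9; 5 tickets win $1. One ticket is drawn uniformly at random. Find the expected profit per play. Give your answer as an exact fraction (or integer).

E[payout] = (12/39)·166 + (2/39)·12 + (8/39)·3 + (12/39)·9 + (5/39)·1 = 2153/39
Expected profit = 2153/39 − 7 = 1880/39

1880/39 dollars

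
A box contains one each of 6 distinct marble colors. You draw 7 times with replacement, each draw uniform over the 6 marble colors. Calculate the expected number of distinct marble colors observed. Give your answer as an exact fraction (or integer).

201811/46656

Let Xⱼ=1 if type j appears at least once. P(Xⱼ=1) = 1 − ((6−1)/6)^7 = 201811/279936.
E[#distinct] = 6·201811/279936 = 201811/46656.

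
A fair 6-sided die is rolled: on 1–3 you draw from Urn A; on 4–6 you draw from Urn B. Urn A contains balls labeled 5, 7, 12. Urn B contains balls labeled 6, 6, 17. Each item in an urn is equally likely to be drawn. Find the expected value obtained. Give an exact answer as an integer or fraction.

E[X | Urn A] = (5 + 7 + 12)/3 = 8
E[X | Urn B] = (6 + 6 + 17)/3 = 29/3
E[X] = (1/2)·8 + (1/2)·29/3 = 53/6

53/6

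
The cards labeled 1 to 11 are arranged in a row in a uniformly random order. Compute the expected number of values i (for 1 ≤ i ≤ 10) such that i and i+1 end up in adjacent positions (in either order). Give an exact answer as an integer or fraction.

20/11

For each i ∈ {1,…,10}, let Xᵢ = 1 if i and i+1 are adjacent. P(Xᵢ=1) = 2·(11−1)!/11! = 2/11.
By linearity, E[ΣXᵢ] = (10)·(2/11) = 20/11.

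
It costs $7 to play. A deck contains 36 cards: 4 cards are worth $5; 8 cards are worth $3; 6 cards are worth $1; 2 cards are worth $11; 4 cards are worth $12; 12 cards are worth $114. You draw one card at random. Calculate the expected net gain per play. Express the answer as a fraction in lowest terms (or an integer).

E[payout] = (4/36)·5 + (8/36)·3 + (6/36)·1 + (2/36)·11 + (4/36)·12 + (12/36)·114 = 124/3
Expected profit = 124/3 − 7 = 103/3

103/3 dollars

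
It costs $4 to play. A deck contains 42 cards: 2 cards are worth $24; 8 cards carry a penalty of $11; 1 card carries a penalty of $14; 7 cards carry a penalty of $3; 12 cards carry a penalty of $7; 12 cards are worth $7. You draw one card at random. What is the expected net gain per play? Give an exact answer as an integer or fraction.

-81/14 dollars

E[payout] = (2/42)·24 + (8/42)·(-11) + (1/42)·(-14) + (7/42)·(-3) + (12/42)·(-7) + (12/42)·7 = -25/14
Expected profit = -25/14 − 4 = -81/14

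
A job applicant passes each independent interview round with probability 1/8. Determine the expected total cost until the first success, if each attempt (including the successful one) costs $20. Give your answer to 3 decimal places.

$160.000

E[#attempts] = 1/p = 8; E[cost] = 20·8 = 160.
≈ 160.000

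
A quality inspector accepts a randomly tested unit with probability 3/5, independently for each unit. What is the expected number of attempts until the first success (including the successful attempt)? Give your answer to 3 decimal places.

For a geometric distribution, E[trials] = 1/p = 1/(3/5) = 5/3.
≈ 1.667

1.667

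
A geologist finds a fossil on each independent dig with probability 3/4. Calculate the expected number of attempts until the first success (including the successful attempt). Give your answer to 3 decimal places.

For a geometric distribution, E[trials] = 1/p = 1/(3/4) = 4/3.
≈ 1.333

1.333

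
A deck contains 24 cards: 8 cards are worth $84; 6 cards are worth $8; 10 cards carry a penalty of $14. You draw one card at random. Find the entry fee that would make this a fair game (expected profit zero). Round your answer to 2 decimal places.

$24.17

E[payout] = (8/24)·84 + (6/24)·8 + (10/24)·(-14) = 145/6
Fair fee = E[payout] = 145/6 ≈ $24.17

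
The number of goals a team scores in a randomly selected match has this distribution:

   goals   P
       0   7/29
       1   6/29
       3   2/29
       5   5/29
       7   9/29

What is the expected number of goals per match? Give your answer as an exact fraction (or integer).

E[X] = (7/29)·0 + (6/29)·1 + (2/29)·3 + (5/29)·5 + (9/29)·7
     = 100/29

100/29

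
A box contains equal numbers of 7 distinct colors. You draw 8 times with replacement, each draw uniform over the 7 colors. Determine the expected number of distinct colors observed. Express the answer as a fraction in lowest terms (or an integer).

Let Xⱼ=1 if type j appears at least once. P(Xⱼ=1) = 1 − ((7−1)/7)^8 = 4085185/5764801.
E[#distinct] = 7·4085185/5764801 = 4085185/823543.

4085185/823543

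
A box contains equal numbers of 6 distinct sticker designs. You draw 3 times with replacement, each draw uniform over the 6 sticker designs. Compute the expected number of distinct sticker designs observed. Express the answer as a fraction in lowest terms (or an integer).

91/36

Let Xⱼ=1 if type j appears at least once. P(Xⱼ=1) = 1 − ((6−1)/6)^3 = 91/216.
E[#distinct] = 6·91/216 = 91/36.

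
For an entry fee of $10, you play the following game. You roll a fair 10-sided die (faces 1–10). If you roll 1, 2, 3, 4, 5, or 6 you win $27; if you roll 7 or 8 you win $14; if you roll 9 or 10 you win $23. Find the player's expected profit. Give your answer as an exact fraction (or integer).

E[payout] = (1/5)·14 + (1/5)·23 + (3/5)·27 = 118/5
Expected profit = 118/5 − 10 = 68/5

68/5 dollars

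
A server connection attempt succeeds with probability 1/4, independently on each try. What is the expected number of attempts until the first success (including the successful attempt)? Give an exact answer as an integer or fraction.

4

For a geometric distribution, E[trials] = 1/p = 1/(1/4) = 4.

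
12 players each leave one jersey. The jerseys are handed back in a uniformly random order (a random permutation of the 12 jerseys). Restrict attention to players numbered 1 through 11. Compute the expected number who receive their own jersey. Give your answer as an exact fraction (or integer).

11/12

Let Xᵢ = 1 if person i gets their own jersey. For each i, P(Xᵢ=1) = 1/12.
By linearity of expectation, E[X₁+…+X_11] = 11·(1/12) = 11/12.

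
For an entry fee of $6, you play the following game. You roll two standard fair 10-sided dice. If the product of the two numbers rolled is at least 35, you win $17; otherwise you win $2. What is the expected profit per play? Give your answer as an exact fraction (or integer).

E[payout] = (63/100)·2 + (37/100)·17 = 151/20
Expected profit = 151/20 − 6 = 31/20

31/20 dollars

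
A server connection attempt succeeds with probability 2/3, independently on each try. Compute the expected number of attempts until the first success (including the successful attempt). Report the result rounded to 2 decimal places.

1.50

For a geometric distribution, E[trials] = 1/p = 1/(2/3) = 3/2.
≈ 1.50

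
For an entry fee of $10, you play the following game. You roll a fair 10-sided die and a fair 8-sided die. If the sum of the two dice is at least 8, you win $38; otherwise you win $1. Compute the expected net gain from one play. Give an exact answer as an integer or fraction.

1463/80 dollars

E[payout] = (21/80)·1 + (59/80)·38 = 2263/80
Expected profit = 2263/80 − 10 = 1463/80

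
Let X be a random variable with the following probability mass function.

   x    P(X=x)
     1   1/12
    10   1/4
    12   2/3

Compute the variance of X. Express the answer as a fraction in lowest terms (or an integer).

1307/144

E[X] = (1/12)·1 + (1/4)·10 + (2/3)·12 = 127/12
E[X²] = (1/12)·1 + (1/4)·100 + (2/3)·144 = 1453/12
Var(X) = 1453/12 − (127/12)² = 1307/144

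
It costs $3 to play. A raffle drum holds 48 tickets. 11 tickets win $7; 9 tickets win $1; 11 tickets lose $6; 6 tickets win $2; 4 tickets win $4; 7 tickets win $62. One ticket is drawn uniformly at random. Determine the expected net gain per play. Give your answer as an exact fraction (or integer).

169/24 dollars

E[payout] = (11/48)·7 + (9/48)·1 + (11/48)·(-6) + (6/48)·2 + (4/48)·4 + (7/48)·62 = 241/24
Expected profit = 241/24 − 3 = 169/24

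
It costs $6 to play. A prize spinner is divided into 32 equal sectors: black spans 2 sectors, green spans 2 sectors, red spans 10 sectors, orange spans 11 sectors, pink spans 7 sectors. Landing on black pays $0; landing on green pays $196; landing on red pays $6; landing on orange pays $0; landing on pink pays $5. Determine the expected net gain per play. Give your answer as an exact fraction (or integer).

295/32 dollars

E[payout] = (2/32)·0 + (2/32)·196 + (10/32)·6 + (11/32)·0 + (7/32)·5 = 487/32
Expected profit = 487/32 − 6 = 295/32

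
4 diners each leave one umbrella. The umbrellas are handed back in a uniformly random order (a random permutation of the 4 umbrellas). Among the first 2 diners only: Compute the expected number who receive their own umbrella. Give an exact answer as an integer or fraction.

1/2

Let Xᵢ = 1 if person i gets their own umbrella. For each i, P(Xᵢ=1) = 1/4.
By linearity of expectation, E[X₁+…+X_2] = 2·(1/4) = 1/2.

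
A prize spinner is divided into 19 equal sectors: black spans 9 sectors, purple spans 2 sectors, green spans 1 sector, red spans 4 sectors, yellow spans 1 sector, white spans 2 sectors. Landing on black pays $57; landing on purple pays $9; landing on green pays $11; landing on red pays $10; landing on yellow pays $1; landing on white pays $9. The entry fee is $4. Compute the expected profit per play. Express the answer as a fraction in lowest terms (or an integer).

525/19 dollars

E[payout] = (9/19)·57 + (2/19)·9 + (1/19)·11 + (4/19)·10 + (1/19)·1 + (2/19)·9 = 601/19
Expected profit = 601/19 − 4 = 525/19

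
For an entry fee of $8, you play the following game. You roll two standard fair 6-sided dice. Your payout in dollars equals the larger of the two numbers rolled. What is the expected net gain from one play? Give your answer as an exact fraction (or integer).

-127/36 dollars

Distribution of the larger of the two numbers rolled: 1 w.p. 1/36, 2 w.p. 1/12, 3 w.p. 5/36, 4 w.p. 7/36, 5 w.p. 1/4, 6 w.p. 11/36
E[payout] = (1/36)·1 + (1/12)·2 + (5/36)·3 + (7/36)·4 + (1/4)·5 + (11/36)·6 = 161/36
Expected profit = 161/36 − 8 = -127/36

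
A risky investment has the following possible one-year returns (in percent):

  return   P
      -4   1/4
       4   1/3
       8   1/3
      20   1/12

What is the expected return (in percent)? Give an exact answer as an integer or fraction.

E[X] = (1/4)·(-4) + (1/3)·4 + (1/3)·8 + (1/12)·20
     = 14/3

14/3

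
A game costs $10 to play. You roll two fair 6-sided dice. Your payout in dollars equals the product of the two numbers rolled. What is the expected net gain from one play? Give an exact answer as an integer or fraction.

Distribution of the product of the two numbers rolled: 1 w.p. 1/36, 2 w.p. 1/18, 3 w.p. 1/18, 4 w.p. 1/12, 5 w.p. 1/18, 6 w.p. 1/9, …
E[payout] = (1/36)·1 + (1/18)·2 + (1/18)·3 + (1/12)·4 + (1/18)·5 + (1/9)·6 + (1/18)·8 + (1/36)·9 + (1/18)·10 + (1/9)·12 + (1/18)·15 + (1/36)·16 + (1/18)·18 + (1/18)·20 + (1/18)·24 + (1/36)·25 + (1/18)·30 + (1/36)·36 = 49/4
Expected profit = 49/4 − 10 = 9/4

9/4 dollars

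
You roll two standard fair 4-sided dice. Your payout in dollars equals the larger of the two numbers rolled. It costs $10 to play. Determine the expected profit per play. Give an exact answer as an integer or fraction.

Distribution of the larger of the two numbers rolled: 1 w.p. 1/16, 2 w.p. 3/16, 3 w.p. 5/16, 4 w.p. 7/16
E[payout] = (1/16)·1 + (3/16)·2 + (5/16)·3 + (7/16)·4 = 25/8
Expected profit = 25/8 − 10 = -55/8

-55/8 dollars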